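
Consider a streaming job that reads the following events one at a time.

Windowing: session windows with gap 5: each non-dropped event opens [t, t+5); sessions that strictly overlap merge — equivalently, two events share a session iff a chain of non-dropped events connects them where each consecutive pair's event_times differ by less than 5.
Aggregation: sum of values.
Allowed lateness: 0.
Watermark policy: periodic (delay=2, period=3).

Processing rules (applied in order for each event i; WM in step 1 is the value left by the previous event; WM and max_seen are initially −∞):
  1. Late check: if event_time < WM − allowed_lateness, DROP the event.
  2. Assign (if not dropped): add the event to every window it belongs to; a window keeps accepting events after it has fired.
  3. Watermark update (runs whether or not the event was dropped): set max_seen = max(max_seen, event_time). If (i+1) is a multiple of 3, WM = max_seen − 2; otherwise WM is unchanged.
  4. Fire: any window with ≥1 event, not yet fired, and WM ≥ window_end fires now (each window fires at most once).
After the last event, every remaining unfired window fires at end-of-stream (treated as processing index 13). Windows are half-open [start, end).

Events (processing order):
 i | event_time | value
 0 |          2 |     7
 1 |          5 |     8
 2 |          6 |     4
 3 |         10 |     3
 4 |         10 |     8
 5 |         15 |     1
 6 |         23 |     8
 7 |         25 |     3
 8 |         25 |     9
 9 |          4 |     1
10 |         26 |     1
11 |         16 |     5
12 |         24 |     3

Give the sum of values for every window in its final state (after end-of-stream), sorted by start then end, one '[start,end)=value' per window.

i=0 t=2 v=7: → [2,7); WM=−∞
i=1 t=5 v=8: → [2,10); WM=−∞
i=2 t=6 v=4: → [2,11); WM=4
i=3 t=10 v=3: → [2,15); WM=4
i=4 t=10 v=8: → [2,15); WM=4
i=5 t=15 v=1: → [15,20); WM=13
i=6 t=23 v=8: → [23,28); WM=13
i=7 t=25 v=3: → [23,30); WM=13
i=8 t=25 v=9: → [23,30); WM=23
i=9 t=4 v=1: DROP (t<23-0); WM=23
i=10 t=26 v=1: → [23,31); WM=23
i=11 t=16 v=5: DROP (t<23-0); WM=24
i=12 t=24 v=3: → [23,31); WM=24

[2,15)=30 [15,20)=1 [23,31)=24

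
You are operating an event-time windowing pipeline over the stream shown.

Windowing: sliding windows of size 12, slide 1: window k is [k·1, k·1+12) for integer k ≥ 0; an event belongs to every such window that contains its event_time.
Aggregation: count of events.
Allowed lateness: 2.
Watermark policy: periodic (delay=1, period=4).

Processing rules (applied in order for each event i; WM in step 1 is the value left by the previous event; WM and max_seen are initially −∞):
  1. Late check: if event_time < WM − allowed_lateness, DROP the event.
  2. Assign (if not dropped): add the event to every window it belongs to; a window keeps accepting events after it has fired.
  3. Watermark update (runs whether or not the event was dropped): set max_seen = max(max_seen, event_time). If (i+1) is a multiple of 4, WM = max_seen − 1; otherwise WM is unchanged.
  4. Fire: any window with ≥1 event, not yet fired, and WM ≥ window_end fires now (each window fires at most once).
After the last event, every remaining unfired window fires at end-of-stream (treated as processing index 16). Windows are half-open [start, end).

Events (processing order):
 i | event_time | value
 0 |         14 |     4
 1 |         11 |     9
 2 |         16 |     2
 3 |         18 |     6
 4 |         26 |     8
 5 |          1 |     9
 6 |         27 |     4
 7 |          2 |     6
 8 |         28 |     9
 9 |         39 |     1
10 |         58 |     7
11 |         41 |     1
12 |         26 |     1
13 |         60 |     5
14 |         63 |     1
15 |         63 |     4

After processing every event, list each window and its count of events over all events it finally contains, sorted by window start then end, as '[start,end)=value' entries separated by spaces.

i=0 t=14 v=4: → [14,26),[13,25),[12,24),[11,23),[10,22),[9,21),[8,20),[7,19),[6,18),[5,17),[4,16),[3,15); WM=−∞
i=1 t=11 v=9: → [11,23),[10,22),[9,21),[8,20),[7,19),[6,18),[5,17),[4,16),[3,15),[2,14),[1,13),[0,12); WM=−∞
i=2 t=16 v=2: → [16,28),[15,27),[14,26),[13,25),[12,24),[11,23),[10,22),[9,21),[8,20),[7,19),[6,18),[5,17); WM=−∞
i=3 t=18 v=6: → [18,30),[17,29),[16,28),[15,27),[14,26),[13,25),[12,24),[11,23),[10,22),[9,21),[8,20),[7,19); WM=17; [0,12) fires=1 [1,13) fires=1 [2,14) fires=1 [3,15) fires=2 [4,16) fires=2 [5,17) fires=3
i=4 t=26 v=8: → [26,38),[25,37),[24,36),[23,35),[22,34),[21,33),[20,32),[19,31),[18,30),[17,29),[16,28),[15,27); WM=17
i=5 t=1 v=9: DROP (t<17-2); WM=17
i=6 t=27 v=4: → [27,39),[26,38),[25,37),[24,36),[23,35),[22,34),[21,33),[20,32),[19,31),[18,30),[17,29),[16,28); WM=17
i=7 t=2 v=6: DROP (t<17-2); WM=26; [6,18) fires=3 [7,19) fires=4 [8,20) fires=4 [9,21) fires=4 [10,22) fires=4 [11,23) fires=4 [12,24) fires=3 [13,25) fires=3 [14,26) fires=3
i=8 t=28 v=9: → [28,40),[27,39),[26,38),[25,37),[24,36),[23,35),[22,34),[21,33),[20,32),[19,31),[18,30),[17,29); WM=26
i=9 t=39 v=1: → [39,51),[38,50),[37,49),[36,48),[35,47),[34,46),[33,45),[32,44),[31,43),[30,42),[29,41),[28,40); WM=26
i=10 t=58 v=7: → [58,70),[57,69),[56,68),[55,67),[54,66),[53,65),[52,64),[51,63),[50,62),[49,61),[48,60),[47,59); WM=26
i=11 t=41 v=1: → [41,53),[40,52),[39,51),[38,50),[37,49),[36,48),[35,47),[34,46),[33,45),[32,44),[31,43),[30,42); WM=57; [15,27) fires=3 [16,28) fires=4 [17,29) fires=4 [18,30) fires=4 [19,31) fires=3 [20,32) fires=3 [21,33) fires=3 [22,34) fires=3 [23,35) fires=3 [24,36) fires=3 [25,37) fires=3 [26,38) fires=3 [27,39) fires=2 [28,40) fires=2 [29,41) fires=1 [30,42) fires=2 [31,43) fires=2 [32,44) fires=2 [33,45) fires=2 [34,46) fires=2 [35,47) fires=2 [36,48) fires=2 [37,49) fires=2 [38,50) fires=2 [39,51) fires=2 [40,52) fires=1 [41,53) fires=1
i=12 t=26 v=1: DROP (t<57-2); WM=57
i=13 t=60 v=5: → [60,72),[59,71),[58,70),[57,69),[56,68),[55,67),[54,66),[53,65),[52,64),[51,63),[50,62),[49,61); WM=57
i=14 t=63 v=1: → [63,75),[62,74),[61,73),[60,72),[59,71),[58,70),[57,69),[56,68),[55,67),[54,66),[53,65),[52,64); WM=57
i=15 t=63 v=4: → [63,75),[62,74),[61,73),[60,72),[59,71),[58,70),[57,69),[56,68),[55,67),[54,66),[53,65),[52,64); WM=62; [47,59) fires=1 [48,60) fires=1 [49,61) fires=2 [50,62) fires=2

[0,12)=1 [1,13)=1 [2,14)=1 [3,15)=2 [4,16)=2 [5,17)=3 [6,18)=3 [7,19)=4 [8,20)=4 [9,21)=4 [10,22)=4 [11,23)=4 [12,24)=3 [13,25)=3 [14,26)=3 [15,27)=3 [16,28)=4 [17,29)=4 [18,30)=4 [19,31)=3 [20,32)=3 [21,33)=3 [22,34)=3 [23,35)=3 [24,36)=3 [25,37)=3 [26,38)=3 [27,39)=2 [28,40)=2 [29,41)=1 [30,42)=2 [31,43)=2 [32,44)=2 [33,45)=2 [34,46)=2 [35,47)=2 [36,48)=2 [37,49)=2 [38,50)=2 [39,51)=2 [40,52)=1 [41,53)=1 [47,59)=1 [48,60)=1 [49,61)=2 [50,62)=2 [51,63)=2 [52,64)=4 [53,65)=4 [54,66)=4 [55,67)=4 [56,68)=4 [57,69)=4 [58,70)=4 [59,71)=3 [60,72)=3 [61,73)=2 [62,74)=2 [63,75)=2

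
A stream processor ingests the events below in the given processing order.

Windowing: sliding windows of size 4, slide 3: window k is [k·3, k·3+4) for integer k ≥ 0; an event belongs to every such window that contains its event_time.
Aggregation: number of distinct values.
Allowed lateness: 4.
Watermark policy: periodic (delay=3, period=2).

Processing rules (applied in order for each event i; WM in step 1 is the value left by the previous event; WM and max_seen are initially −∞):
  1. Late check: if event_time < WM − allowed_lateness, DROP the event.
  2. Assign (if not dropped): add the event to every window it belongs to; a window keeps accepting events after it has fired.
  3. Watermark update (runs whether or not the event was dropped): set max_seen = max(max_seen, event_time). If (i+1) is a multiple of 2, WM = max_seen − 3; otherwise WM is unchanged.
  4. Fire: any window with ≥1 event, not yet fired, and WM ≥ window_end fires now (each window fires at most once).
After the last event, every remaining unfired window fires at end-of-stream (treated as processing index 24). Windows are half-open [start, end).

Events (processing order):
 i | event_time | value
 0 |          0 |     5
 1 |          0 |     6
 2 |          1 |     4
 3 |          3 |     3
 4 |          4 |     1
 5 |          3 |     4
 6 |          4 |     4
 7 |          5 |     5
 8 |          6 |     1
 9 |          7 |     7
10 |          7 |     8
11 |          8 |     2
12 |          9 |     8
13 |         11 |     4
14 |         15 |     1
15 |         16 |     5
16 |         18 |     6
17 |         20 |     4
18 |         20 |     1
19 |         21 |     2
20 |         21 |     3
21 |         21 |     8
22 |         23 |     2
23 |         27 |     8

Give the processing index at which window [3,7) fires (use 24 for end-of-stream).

i=0 t=0 v=5: → [0,4); WM=−∞
i=1 t=0 v=6: → [0,4); WM=-3
i=2 t=1 v=4: → [0,4); WM=-3
i=3 t=3 v=3: → [3,7),[0,4); WM=0
i=4 t=4 v=1: → [3,7); WM=0
i=5 t=3 v=4: → [3,7),[0,4); WM=1
i=6 t=4 v=4: → [3,7); WM=1
i=7 t=5 v=5: → [3,7); WM=2
i=8 t=6 v=1: → [6,10),[3,7); WM=2
i=9 t=7 v=7: → [6,10); WM=4; [0,4) fires=4
i=10 t=7 v=8: → [6,10); WM=4
i=11 t=8 v=2: → [6,10); WM=5
i=12 t=9 v=8: → [9,13),[6,10); WM=5
i=13 t=11 v=4: → [9,13); WM=8; [3,7) fires=4
i=14 t=15 v=1: → [15,19),[12,16); WM=8
i=15 t=16 v=5: → [15,19); WM=13; [6,10) fires=4 [9,13) fires=2
i=16 t=18 v=6: → [18,22),[15,19); WM=13
i=17 t=20 v=4: → [18,22); WM=17; [12,16) fires=1
i=18 t=20 v=1: → [18,22); WM=17
i=19 t=21 v=2: → [21,25),[18,22); WM=18
i=20 t=21 v=3: → [21,25),[18,22); WM=18
i=21 t=21 v=8: → [21,25),[18,22); WM=18
i=22 t=23 v=2: → [21,25); WM=18
i=23 t=27 v=8: → [27,31),[24,28); WM=24; [15,19) fires=3 [18,22) fires=6

13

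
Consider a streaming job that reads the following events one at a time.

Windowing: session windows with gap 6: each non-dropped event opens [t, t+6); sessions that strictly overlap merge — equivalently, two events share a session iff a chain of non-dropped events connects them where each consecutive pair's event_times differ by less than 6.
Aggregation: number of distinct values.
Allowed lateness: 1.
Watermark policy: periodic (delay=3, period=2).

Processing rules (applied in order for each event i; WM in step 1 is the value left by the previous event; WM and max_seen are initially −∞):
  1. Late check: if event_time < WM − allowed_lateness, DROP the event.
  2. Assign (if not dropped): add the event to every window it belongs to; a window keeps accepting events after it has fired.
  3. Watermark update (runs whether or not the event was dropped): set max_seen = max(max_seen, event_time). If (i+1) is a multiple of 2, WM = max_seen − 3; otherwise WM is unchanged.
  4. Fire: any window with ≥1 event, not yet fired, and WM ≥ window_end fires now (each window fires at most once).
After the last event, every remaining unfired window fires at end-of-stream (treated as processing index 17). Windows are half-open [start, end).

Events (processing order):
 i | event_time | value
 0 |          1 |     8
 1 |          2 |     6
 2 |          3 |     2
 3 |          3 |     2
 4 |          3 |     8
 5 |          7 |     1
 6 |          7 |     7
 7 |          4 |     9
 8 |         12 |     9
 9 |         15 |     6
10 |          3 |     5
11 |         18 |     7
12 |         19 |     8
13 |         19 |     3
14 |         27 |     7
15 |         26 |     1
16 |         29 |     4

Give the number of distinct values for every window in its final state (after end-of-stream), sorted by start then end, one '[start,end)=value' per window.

[1,25)=7 [26,35)=3

i=0 t=1 v=8: → [1,7); WM=−∞
i=1 t=2 v=6: → [1,8); WM=-1
i=2 t=3 v=2: → [1,9); WM=-1
i=3 t=3 v=2: → [1,9); WM=0
i=4 t=3 v=8: → [1,9); WM=0
i=5 t=7 v=1: → [1,13); WM=4
i=6 t=7 v=7: → [1,13); WM=4
i=7 t=4 v=9: → [1,13); WM=4
i=8 t=12 v=9: → [1,18); WM=4
i=9 t=15 v=6: → [1,21); WM=12
i=10 t=3 v=5: DROP (t<12-1); WM=12
i=11 t=18 v=7: → [1,24); WM=15
i=12 t=19 v=8: → [1,25); WM=15
i=13 t=19 v=3: → [1,25); WM=16
i=14 t=27 v=7: → [27,33); WM=16
i=15 t=26 v=1: → [26,33); WM=24
i=16 t=29 v=4: → [26,35); WM=24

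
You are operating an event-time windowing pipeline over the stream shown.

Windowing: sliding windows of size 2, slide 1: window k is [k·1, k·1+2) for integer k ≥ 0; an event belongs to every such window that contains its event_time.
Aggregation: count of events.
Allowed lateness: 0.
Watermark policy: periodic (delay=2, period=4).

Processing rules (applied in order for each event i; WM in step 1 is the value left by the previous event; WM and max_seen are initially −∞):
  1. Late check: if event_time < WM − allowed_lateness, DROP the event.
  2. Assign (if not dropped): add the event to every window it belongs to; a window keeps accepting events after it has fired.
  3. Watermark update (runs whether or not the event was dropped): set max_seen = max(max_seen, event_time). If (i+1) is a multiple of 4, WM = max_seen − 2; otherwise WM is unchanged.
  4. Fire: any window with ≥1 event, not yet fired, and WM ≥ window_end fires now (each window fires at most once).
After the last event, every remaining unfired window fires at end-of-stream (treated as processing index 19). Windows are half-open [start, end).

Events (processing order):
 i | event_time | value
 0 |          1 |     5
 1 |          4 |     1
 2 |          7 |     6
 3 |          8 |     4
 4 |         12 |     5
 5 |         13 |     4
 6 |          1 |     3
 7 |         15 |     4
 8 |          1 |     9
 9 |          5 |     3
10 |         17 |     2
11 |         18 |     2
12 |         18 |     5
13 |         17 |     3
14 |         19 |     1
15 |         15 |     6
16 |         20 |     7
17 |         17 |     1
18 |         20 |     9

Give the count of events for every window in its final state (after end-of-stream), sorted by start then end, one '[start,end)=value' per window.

[0,2)=1 [1,3)=1 [3,5)=1 [4,6)=1 [6,8)=1 [7,9)=2 [8,10)=1 [11,13)=1 [12,14)=2 [13,15)=1 [14,16)=1 [15,17)=1 [16,18)=3 [17,19)=5 [18,20)=3 [19,21)=3 [20,22)=2

i=0 t=1 v=5: → [1,3),[0,2); WM=−∞
i=1 t=4 v=1: → [4,6),[3,5); WM=−∞
i=2 t=7 v=6: → [7,9),[6,8); WM=−∞
i=3 t=8 v=4: → [8,10),[7,9); WM=6; [0,2) fires=1 [1,3) fires=1 [3,5) fires=1 [4,6) fires=1
i=4 t=12 v=5: → [12,14),[11,13); WM=6
i=5 t=13 v=4: → [13,15),[12,14); WM=6
i=6 t=1 v=3: DROP (t<6-0); WM=6
i=7 t=15 v=4: → [15,17),[14,16); WM=13; [6,8) fires=1 [7,9) fires=2 [8,10) fires=1 [11,13) fires=1
i=8 t=1 v=9: DROP (t<13-0); WM=13
i=9 t=5 v=3: DROP (t<13-0); WM=13
i=10 t=17 v=2: → [17,19),[16,18); WM=13
i=11 t=18 v=2: → [18,20),[17,19); WM=16; [12,14) fires=2 [13,15) fires=1 [14,16) fires=1
i=12 t=18 v=5: → [18,20),[17,19); WM=16
i=13 t=17 v=3: → [17,19),[16,18); WM=16
i=14 t=19 v=1: → [19,21),[18,20); WM=16
i=15 t=15 v=6: DROP (t<16-0); WM=17; [15,17) fires=1
i=16 t=20 v=7: → [20,22),[19,21); WM=17
i=17 t=17 v=1: → [17,19),[16,18); WM=17
i=18 t=20 v=9: → [20,22),[19,21); WM=17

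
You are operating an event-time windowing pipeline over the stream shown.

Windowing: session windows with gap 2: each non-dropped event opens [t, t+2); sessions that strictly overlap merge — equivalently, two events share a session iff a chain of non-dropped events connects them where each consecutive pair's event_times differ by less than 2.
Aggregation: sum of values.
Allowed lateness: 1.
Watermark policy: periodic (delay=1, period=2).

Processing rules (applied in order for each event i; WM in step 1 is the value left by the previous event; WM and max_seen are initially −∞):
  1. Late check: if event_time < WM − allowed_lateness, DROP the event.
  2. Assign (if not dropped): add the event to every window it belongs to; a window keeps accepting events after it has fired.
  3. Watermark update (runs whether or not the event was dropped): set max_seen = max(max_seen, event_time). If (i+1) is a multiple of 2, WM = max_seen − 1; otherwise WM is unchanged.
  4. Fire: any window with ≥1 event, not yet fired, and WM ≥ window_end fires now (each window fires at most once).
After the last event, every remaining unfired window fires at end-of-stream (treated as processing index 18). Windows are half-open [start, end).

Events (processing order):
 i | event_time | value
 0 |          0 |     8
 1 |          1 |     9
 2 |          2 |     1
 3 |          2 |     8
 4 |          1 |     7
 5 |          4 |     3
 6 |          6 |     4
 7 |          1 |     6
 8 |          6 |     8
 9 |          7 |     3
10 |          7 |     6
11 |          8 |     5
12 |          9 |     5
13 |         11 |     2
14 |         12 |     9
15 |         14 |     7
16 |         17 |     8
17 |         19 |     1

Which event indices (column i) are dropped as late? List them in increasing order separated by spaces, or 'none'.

i=0 t=0 v=8: → [0,2); WM=−∞
i=1 t=1 v=9: → [0,3); WM=0
i=2 t=2 v=1: → [0,4); WM=0
i=3 t=2 v=8: → [0,4); WM=1
i=4 t=1 v=7: → [0,4); WM=1
i=5 t=4 v=3: → [4,6); WM=3
i=6 t=6 v=4: → [6,8); WM=3
i=7 t=1 v=6: DROP (t<3-1); WM=5
i=8 t=6 v=8: → [6,8); WM=5
i=9 t=7 v=3: → [6,9); WM=6
i=10 t=7 v=6: → [6,9); WM=6
i=11 t=8 v=5: → [6,10); WM=7
i=12 t=9 v=5: → [6,11); WM=7
i=13 t=11 v=2: → [11,13); WM=10
i=14 t=12 v=9: → [11,14); WM=10
i=15 t=14 v=7: → [14,16); WM=13
i=16 t=17 v=8: → [17,19); WM=13
i=17 t=19 v=1: → [19,21); WM=18

7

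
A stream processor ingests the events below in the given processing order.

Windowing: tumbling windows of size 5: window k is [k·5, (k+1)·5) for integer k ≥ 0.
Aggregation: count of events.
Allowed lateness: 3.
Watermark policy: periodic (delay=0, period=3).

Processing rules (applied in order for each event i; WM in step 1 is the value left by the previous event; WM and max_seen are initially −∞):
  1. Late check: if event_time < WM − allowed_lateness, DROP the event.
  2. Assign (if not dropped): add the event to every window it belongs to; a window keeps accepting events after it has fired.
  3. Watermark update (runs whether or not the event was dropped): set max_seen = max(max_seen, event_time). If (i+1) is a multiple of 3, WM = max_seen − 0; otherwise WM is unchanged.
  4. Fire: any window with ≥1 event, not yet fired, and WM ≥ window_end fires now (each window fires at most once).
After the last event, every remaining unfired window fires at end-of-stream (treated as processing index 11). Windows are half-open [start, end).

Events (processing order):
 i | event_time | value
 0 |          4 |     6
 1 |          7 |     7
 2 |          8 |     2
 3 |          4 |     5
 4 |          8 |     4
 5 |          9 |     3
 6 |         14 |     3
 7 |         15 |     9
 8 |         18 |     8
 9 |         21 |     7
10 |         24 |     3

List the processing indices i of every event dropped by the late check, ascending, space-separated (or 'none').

i=0 t=4 v=6: → [0,5); WM=−∞
i=1 t=7 v=7: → [5,10); WM=−∞
i=2 t=8 v=2: → [5,10); WM=8; [0,5) fires=1
i=3 t=4 v=5: DROP (t<8-3); WM=8
i=4 t=8 v=4: → [5,10); WM=8
i=5 t=9 v=3: → [5,10); WM=9
i=6 t=14 v=3: → [10,15); WM=9
i=7 t=15 v=9: → [15,20); WM=9
i=8 t=18 v=8: → [15,20); WM=18; [5,10) fires=4 [10,15) fires=1
i=9 t=21 v=7: → [20,25); WM=18
i=10 t=24 v=3: → [20,25); WM=18

3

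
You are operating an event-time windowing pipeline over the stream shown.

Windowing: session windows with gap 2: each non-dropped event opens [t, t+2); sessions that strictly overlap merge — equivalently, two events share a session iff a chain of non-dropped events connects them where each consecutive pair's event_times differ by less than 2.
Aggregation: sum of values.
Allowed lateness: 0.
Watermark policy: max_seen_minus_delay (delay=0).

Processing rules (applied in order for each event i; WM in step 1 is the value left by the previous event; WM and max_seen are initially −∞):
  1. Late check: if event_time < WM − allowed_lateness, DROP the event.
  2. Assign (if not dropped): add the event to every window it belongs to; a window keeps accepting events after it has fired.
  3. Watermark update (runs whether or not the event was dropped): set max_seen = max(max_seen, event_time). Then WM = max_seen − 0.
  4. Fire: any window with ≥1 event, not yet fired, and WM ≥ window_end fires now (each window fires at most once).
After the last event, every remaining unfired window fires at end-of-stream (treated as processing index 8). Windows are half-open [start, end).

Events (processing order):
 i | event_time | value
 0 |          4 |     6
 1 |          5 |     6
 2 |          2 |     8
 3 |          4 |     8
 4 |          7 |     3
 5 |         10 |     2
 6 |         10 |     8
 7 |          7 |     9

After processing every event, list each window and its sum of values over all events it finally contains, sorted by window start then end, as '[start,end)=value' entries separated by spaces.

i=0 t=4 v=6: → [4,6); WM=4
i=1 t=5 v=6: → [4,7); WM=5
i=2 t=2 v=8: DROP (t<5-0); WM=5
i=3 t=4 v=8: DROP (t<5-0); WM=5
i=4 t=7 v=3: → [7,9); WM=7
i=5 t=10 v=2: → [10,12); WM=10
i=6 t=10 v=8: → [10,12); WM=10
i=7 t=7 v=9: DROP (t<10-0); WM=10

[4,7)=12 [7,9)=3 [10,12)=10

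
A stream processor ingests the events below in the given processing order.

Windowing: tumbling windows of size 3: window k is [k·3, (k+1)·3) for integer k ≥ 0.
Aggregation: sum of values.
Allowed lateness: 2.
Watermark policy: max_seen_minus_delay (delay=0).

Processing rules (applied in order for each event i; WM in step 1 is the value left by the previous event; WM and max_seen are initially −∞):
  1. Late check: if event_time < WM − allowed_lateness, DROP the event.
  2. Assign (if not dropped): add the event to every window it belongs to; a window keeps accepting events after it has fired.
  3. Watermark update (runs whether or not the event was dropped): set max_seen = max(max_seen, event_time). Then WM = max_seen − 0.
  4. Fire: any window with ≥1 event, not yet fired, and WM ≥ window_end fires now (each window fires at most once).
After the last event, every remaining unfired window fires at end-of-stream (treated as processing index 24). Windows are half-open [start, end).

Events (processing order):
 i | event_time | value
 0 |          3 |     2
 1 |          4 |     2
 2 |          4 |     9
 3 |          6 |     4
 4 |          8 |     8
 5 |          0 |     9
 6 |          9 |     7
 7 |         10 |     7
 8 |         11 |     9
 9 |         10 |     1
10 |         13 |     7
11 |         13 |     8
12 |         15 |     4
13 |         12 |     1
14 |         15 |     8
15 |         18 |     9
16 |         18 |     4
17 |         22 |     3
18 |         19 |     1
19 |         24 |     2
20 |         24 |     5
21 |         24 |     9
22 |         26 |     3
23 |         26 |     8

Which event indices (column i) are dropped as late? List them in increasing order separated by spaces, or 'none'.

5 13 18

i=0 t=3 v=2: → [3,6); WM=3
i=1 t=4 v=2: → [3,6); WM=4
i=2 t=4 v=9: → [3,6); WM=4
i=3 t=6 v=4: → [6,9); WM=6; [3,6) fires=13
i=4 t=8 v=8: → [6,9); WM=8
i=5 t=0 v=9: DROP (t<8-2); WM=8
i=6 t=9 v=7: → [9,12); WM=9; [6,9) fires=12
i=7 t=10 v=7: → [9,12); WM=10
i=8 t=11 v=9: → [9,12); WM=11
i=9 t=10 v=1: → [9,12); WM=11
i=10 t=13 v=7: → [12,15); WM=13; [9,12) fires=24
i=11 t=13 v=8: → [12,15); WM=13
i=12 t=15 v=4: → [15,18); WM=15; [12,15) fires=15
i=13 t=12 v=1: DROP (t<15-2); WM=15
i=14 t=15 v=8: → [15,18); WM=15
i=15 t=18 v=9: → [18,21); WM=18; [15,18) fires=12
i=16 t=18 v=4: → [18,21); WM=18
i=17 t=22 v=3: → [21,24); WM=22; [18,21) fires=13
i=18 t=19 v=1: DROP (t<22-2); WM=22
i=19 t=24 v=2: → [24,27); WM=24; [21,24) fires=3
i=20 t=24 v=5: → [24,27); WM=24
i=21 t=24 v=9: → [24,27); WM=24
i=22 t=26 v=3: → [24,27); WM=26
i=23 t=26 v=8: → [24,27); WM=26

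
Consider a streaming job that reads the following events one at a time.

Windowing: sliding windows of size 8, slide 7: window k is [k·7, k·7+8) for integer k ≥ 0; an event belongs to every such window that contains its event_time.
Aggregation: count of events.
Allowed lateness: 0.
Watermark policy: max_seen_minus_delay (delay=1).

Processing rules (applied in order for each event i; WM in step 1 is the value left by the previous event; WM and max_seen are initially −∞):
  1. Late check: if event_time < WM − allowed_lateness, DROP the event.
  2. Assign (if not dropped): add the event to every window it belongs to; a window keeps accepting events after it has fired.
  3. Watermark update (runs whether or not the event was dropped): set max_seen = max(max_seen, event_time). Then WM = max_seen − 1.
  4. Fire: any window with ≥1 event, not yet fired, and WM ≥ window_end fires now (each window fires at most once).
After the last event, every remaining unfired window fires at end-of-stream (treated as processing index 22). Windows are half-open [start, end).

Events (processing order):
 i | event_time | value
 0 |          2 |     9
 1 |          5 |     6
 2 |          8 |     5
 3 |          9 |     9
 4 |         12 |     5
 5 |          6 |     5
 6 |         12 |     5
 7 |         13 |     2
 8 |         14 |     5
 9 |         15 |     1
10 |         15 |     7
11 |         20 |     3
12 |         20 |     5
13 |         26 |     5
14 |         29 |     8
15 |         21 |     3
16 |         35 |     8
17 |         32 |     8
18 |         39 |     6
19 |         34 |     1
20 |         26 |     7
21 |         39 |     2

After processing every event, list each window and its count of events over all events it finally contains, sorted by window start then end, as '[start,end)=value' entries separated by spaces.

i=0 t=2 v=9: → [0,8); WM=1
i=1 t=5 v=6: → [0,8); WM=4
i=2 t=8 v=5: → [7,15); WM=7
i=3 t=9 v=9: → [7,15); WM=8; [0,8) fires=2
i=4 t=12 v=5: → [7,15); WM=11
i=5 t=6 v=5: DROP (t<11-0); WM=11
i=6 t=12 v=5: → [7,15); WM=11
i=7 t=13 v=2: → [7,15); WM=12
i=8 t=14 v=5: → [14,22),[7,15); WM=13
i=9 t=15 v=1: → [14,22); WM=14
i=10 t=15 v=7: → [14,22); WM=14
i=11 t=20 v=3: → [14,22); WM=19; [7,15) fires=6
i=12 t=20 v=5: → [14,22); WM=19
i=13 t=26 v=5: → [21,29); WM=25; [14,22) fires=5
i=14 t=29 v=8: → [28,36); WM=28
i=15 t=21 v=3: DROP (t<28-0); WM=28
i=16 t=35 v=8: → [35,43),[28,36); WM=34; [21,29) fires=1
i=17 t=32 v=8: DROP (t<34-0); WM=34
i=18 t=39 v=6: → [35,43); WM=38; [28,36) fires=2
i=19 t=34 v=1: DROP (t<38-0); WM=38
i=20 t=26 v=7: DROP (t<38-0); WM=38
i=21 t=39 v=2: → [35,43); WM=38

[0,8)=2 [7,15)=6 [14,22)=5 [21,29)=1 [28,36)=2 [35,43)=3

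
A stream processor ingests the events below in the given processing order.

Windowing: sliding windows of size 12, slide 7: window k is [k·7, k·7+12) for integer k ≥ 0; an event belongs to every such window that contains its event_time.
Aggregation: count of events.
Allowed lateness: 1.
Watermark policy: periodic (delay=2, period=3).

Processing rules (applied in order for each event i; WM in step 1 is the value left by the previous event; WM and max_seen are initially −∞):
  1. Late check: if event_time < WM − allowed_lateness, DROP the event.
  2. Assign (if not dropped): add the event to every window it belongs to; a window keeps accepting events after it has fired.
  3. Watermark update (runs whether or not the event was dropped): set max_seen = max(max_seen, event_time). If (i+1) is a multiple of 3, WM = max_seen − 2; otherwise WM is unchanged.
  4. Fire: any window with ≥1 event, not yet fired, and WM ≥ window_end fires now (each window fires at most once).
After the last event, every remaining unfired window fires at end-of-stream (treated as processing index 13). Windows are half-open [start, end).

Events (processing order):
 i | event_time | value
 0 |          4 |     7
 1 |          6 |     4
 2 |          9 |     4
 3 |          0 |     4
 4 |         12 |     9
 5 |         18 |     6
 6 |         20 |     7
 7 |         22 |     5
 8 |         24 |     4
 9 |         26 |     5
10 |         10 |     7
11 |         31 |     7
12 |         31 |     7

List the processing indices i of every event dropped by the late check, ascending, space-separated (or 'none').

3 10

i=0 t=4 v=7: → [0,12); WM=−∞
i=1 t=6 v=4: → [0,12); WM=−∞
i=2 t=9 v=4: → [7,19),[0,12); WM=7
i=3 t=0 v=4: DROP (t<7-1); WM=7
i=4 t=12 v=9: → [7,19); WM=7
i=5 t=18 v=6: → [14,26),[7,19); WM=16; [0,12) fires=3
i=6 t=20 v=7: → [14,26); WM=16
i=7 t=22 v=5: → [21,33),[14,26); WM=16
i=8 t=24 v=4: → [21,33),[14,26); WM=22; [7,19) fires=3
i=9 t=26 v=5: → [21,33); WM=22
i=10 t=10 v=7: DROP (t<22-1); WM=22
i=11 t=31 v=7: → [28,40),[21,33); WM=29; [14,26) fires=4
i=12 t=31 v=7: → [28,40),[21,33); WM=29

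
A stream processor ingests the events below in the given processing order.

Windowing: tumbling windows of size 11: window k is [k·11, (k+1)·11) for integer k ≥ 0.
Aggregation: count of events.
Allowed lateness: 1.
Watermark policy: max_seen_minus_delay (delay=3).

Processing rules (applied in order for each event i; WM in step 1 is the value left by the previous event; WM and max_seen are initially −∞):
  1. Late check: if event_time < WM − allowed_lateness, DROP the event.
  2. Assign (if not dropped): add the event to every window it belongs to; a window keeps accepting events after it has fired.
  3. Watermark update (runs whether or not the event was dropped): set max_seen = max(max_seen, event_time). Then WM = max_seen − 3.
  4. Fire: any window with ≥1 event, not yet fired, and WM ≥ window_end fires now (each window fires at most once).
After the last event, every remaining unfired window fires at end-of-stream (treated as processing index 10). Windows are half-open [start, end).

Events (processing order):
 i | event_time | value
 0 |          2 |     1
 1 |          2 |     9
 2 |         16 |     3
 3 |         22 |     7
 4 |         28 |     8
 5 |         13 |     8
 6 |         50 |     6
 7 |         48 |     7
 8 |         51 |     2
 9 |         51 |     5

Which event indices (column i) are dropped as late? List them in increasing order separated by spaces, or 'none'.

5

i=0 t=2 v=1: → [0,11); WM=-1
i=1 t=2 v=9: → [0,11); WM=-1
i=2 t=16 v=3: → [11,22); WM=13; [0,11) fires=2
i=3 t=22 v=7: → [22,33); WM=19
i=4 t=28 v=8: → [22,33); WM=25; [11,22) fires=1
i=5 t=13 v=8: DROP (t<25-1); WM=25
i=6 t=50 v=6: → [44,55); WM=47; [22,33) fires=2
i=7 t=48 v=7: → [44,55); WM=47
i=8 t=51 v=2: → [44,55); WM=48
i=9 t=51 v=5: → [44,55); WM=48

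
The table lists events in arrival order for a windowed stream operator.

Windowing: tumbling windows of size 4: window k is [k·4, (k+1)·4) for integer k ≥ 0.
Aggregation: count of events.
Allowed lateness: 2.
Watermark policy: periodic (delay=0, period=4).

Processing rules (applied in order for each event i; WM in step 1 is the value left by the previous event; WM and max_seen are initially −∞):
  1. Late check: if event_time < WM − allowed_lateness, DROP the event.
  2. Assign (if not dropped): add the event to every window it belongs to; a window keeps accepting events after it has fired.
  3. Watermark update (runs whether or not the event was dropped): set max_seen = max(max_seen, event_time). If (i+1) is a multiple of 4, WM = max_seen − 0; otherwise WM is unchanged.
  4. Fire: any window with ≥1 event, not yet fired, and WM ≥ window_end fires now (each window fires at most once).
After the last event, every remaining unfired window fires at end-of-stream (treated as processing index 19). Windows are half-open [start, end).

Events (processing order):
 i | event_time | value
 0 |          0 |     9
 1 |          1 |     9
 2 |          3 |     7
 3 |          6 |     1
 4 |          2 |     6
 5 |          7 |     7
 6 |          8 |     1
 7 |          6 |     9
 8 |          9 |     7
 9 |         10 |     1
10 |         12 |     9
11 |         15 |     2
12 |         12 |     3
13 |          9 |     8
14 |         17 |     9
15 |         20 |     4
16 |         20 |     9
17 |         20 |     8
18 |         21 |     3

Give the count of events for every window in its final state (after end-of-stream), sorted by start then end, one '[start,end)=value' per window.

i=0 t=0 v=9: → [0,4); WM=−∞
i=1 t=1 v=9: → [0,4); WM=−∞
i=2 t=3 v=7: → [0,4); WM=−∞
i=3 t=6 v=1: → [4,8); WM=6; [0,4) fires=3
i=4 t=2 v=6: DROP (t<6-2); WM=6
i=5 t=7 v=7: → [4,8); WM=6
i=6 t=8 v=1: → [8,12); WM=6
i=7 t=6 v=9: → [4,8); WM=8; [4,8) fires=3
i=8 t=9 v=7: → [8,12); WM=8
i=9 t=10 v=1: → [8,12); WM=8
i=10 t=12 v=9: → [12,16); WM=8
i=11 t=15 v=2: → [12,16); WM=15; [8,12) fires=3
i=12 t=12 v=3: DROP (t<15-2); WM=15
i=13 t=9 v=8: DROP (t<15-2); WM=15
i=14 t=17 v=9: → [16,20); WM=15
i=15 t=20 v=4: → [20,24); WM=20; [12,16) fires=2 [16,20) fires=1
i=16 t=20 v=9: → [20,24); WM=20
i=17 t=20 v=8: → [20,24); WM=20
i=18 t=21 v=3: → [20,24); WM=20

[0,4)=3 [4,8)=3 [8,12)=3 [12,16)=2 [16,20)=1 [20,24)=4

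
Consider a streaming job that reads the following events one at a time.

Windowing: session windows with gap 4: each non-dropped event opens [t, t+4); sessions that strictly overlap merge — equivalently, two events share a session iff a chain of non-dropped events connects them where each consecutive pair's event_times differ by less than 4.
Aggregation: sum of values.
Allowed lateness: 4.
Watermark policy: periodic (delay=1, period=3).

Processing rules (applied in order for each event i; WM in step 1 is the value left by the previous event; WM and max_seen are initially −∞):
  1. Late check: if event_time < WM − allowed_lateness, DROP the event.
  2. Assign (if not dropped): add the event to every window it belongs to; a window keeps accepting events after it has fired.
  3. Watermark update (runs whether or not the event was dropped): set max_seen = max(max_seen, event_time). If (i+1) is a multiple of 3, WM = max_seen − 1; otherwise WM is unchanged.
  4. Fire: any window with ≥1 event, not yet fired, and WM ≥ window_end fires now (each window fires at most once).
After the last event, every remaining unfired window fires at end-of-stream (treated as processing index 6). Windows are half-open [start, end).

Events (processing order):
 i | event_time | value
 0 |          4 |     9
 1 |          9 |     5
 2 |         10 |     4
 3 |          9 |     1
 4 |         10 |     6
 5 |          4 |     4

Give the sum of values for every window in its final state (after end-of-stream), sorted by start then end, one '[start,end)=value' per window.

[4,8)=9 [9,14)=16

i=0 t=4 v=9: → [4,8); WM=−∞
i=1 t=9 v=5: → [9,13); WM=−∞
i=2 t=10 v=4: → [9,14); WM=9
i=3 t=9 v=1: → [9,14); WM=9
i=4 t=10 v=6: → [9,14); WM=9
i=5 t=4 v=4: DROP (t<9-4); WM=9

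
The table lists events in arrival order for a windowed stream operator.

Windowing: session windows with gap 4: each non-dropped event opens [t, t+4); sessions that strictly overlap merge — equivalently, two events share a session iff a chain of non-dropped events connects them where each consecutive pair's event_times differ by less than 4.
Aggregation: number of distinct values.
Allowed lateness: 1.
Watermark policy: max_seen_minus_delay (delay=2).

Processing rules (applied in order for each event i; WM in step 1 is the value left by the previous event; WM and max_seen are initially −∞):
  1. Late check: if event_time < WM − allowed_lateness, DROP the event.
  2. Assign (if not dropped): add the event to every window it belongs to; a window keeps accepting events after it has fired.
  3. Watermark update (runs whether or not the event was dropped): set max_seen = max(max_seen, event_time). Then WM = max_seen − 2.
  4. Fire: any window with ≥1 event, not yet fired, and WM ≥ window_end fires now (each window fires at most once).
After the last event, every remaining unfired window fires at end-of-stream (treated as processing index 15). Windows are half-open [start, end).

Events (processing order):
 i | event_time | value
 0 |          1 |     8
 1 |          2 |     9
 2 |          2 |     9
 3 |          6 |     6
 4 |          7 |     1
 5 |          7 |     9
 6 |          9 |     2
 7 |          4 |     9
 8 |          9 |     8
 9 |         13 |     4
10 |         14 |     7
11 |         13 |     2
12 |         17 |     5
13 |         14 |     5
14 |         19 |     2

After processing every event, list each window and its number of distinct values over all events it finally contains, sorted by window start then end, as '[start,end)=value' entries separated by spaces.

[1,6)=2 [6,13)=5 [13,23)=4

i=0 t=1 v=8: → [1,5); WM=-1
i=1 t=2 v=9: → [1,6); WM=0
i=2 t=2 v=9: → [1,6); WM=0
i=3 t=6 v=6: → [6,10); WM=4
i=4 t=7 v=1: → [6,11); WM=5
i=5 t=7 v=9: → [6,11); WM=5
i=6 t=9 v=2: → [6,13); WM=7
i=7 t=4 v=9: DROP (t<7-1); WM=7
i=8 t=9 v=8: → [6,13); WM=7
i=9 t=13 v=4: → [13,17); WM=11
i=10 t=14 v=7: → [13,18); WM=12
i=11 t=13 v=2: → [13,18); WM=12
i=12 t=17 v=5: → [13,21); WM=15
i=13 t=14 v=5: → [13,21); WM=15
i=14 t=19 v=2: → [13,23); WM=17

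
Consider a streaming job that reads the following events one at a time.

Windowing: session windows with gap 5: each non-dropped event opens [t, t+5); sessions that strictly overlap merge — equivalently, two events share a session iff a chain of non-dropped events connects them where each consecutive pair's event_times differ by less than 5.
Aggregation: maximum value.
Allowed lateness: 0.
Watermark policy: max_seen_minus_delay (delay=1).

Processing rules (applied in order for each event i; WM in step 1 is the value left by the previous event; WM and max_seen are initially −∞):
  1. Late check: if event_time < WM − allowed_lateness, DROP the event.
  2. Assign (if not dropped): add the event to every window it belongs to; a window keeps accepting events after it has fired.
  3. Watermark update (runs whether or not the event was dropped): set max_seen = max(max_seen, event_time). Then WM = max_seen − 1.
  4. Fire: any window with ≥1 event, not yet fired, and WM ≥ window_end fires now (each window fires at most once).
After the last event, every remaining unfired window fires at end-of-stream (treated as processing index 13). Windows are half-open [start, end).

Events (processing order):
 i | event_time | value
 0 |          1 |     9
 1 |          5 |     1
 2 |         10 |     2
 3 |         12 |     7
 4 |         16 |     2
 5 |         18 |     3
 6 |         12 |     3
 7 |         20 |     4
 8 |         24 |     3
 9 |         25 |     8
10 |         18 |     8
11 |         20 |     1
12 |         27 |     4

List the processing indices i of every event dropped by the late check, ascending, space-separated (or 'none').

6 10 11

i=0 t=1 v=9: → [1,6); WM=0
i=1 t=5 v=1: → [1,10); WM=4
i=2 t=10 v=2: → [10,15); WM=9
i=3 t=12 v=7: → [10,17); WM=11
i=4 t=16 v=2: → [10,21); WM=15
i=5 t=18 v=3: → [10,23); WM=17
i=6 t=12 v=3: DROP (t<17-0); WM=17
i=7 t=20 v=4: → [10,25); WM=19
i=8 t=24 v=3: → [10,29); WM=23
i=9 t=25 v=8: → [10,30); WM=24
i=10 t=18 v=8: DROP (t<24-0); WM=24
i=11 t=20 v=1: DROP (t<24-0); WM=24
i=12 t=27 v=4: → [10,32); WM=26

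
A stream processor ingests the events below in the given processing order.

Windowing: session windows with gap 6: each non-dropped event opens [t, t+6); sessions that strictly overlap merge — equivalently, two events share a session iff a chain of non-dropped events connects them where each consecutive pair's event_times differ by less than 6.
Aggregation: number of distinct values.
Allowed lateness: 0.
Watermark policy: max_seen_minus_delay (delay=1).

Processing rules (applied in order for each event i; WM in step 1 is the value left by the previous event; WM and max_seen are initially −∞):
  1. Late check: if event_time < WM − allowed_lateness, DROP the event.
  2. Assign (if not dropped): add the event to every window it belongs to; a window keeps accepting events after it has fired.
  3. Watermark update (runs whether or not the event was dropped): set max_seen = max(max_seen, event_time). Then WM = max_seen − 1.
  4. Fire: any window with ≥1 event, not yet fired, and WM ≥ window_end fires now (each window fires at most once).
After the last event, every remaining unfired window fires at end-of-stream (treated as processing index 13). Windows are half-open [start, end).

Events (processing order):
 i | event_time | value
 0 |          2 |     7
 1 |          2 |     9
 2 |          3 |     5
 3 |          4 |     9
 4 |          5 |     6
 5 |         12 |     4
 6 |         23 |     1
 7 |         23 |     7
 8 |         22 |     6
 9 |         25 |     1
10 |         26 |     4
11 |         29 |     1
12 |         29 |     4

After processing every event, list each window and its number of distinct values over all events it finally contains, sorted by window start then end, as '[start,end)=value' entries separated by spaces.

[2,11)=4 [12,18)=1 [22,35)=4

i=0 t=2 v=7: → [2,8); WM=1
i=1 t=2 v=9: → [2,8); WM=1
i=2 t=3 v=5: → [2,9); WM=2
i=3 t=4 v=9: → [2,10); WM=3
i=4 t=5 v=6: → [2,11); WM=4
i=5 t=12 v=4: → [12,18); WM=11
i=6 t=23 v=1: → [23,29); WM=22
i=7 t=23 v=7: → [23,29); WM=22
i=8 t=22 v=6: → [22,29); WM=22
i=9 t=25 v=1: → [22,31); WM=24
i=10 t=26 v=4: → [22,32); WM=25
i=11 t=29 v=1: → [22,35); WM=28
i=12 t=29 v=4: → [22,35); WM=28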